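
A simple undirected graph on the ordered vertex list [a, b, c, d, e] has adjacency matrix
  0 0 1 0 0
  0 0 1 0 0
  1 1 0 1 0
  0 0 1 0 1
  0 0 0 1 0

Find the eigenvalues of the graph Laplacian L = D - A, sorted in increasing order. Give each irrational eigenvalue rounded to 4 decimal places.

[0, 0.5188, 1, 2.3111, 4.1701]

Each diagonal entry of L is the vertex degree and each off-diagonal entry is -1 where an edge is present, 0 otherwise; in the order [a, b, c, d, e] the diagonal is [1, 1, 3, 2, 1]. Since every row of L sums to 0, the all-ones vector is in the kernel and 0 is an eigenvalue. The single zero eigenvalue shows the graph is connected. The eigenvalues sum to 8, which equals trace(L) = 2|E|.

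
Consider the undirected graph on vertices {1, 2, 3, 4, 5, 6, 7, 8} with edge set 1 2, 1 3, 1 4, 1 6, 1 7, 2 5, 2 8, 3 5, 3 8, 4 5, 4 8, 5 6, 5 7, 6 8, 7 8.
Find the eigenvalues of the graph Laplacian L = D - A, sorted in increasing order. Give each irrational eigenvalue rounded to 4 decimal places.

Each diagonal entry of L is the vertex degree and each off-diagonal entry is -1 where an edge is present, 0 otherwise; in the order [1, 2, 3, 4, 5, 6, 7, 8] the diagonal is [5, 3, 3, 3, 5, 3, 3, 5]. L is symmetric positive semidefinite, so every eigenvalue is real and nonnegative. The eigenvalues sum to 30, which equals trace(L) = 2|E|.

[0, 3, 3, 3, 3, 5, 5, 8]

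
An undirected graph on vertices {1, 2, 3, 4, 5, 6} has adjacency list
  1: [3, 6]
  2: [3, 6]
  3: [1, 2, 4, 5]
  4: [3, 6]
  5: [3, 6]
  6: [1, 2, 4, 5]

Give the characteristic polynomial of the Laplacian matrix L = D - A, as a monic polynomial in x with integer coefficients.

With the vertex order [1, 2, 3, 4, 5, 6], the degrees are [2, 2, 4, 2, 2, 4], giving D = diag(2, 2, 4, 2, 2, 4) and L = D - A. The eigenvalues of L are [0, 2, 2, 2, 4, 6]; the characteristic polynomial is the product of (x - lambda_i), which multiplies out to x^6 - 16x^5 + 96x^4 - 272x^3 + 368x^2 - 192x. Since p(0) = det(-L) = 0, x divides p(x). The eigenvalues sum to 16, which equals trace(L) = 2|E|. By the matrix-tree theorem the graph has (1/6) * product of the nonzero eigenvalues = 32 spanning trees.

x^6 - 16x^5 + 96x^4 - 272x^3 + 368x^2 - 192x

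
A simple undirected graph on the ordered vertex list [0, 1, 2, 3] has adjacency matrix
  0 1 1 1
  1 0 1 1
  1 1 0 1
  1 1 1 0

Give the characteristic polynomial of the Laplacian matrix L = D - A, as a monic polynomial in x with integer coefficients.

Each diagonal entry of L is the vertex degree and each off-diagonal entry is -1 where an edge is present, 0 otherwise; in the order [0, 1, 2, 3] the diagonal is [3, 3, 3, 3]. Computing det(xI - L) by cofactor expansion (or equivalently via sum-over-permutations) gives x^4 - 12x^3 + 48x^2 - 64x. Since p(0) = det(-L) = 0, x divides p(x). There is one zero in the spectrum, matching the 1 component.

x^4 - 12x^3 + 48x^2 - 64x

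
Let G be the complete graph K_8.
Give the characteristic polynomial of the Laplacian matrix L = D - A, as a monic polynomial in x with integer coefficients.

The graph has 8 vertices and degree multiset [7, 7, 7, 7, 7, 7, 7, 7]; D is the diagonal matrix of degrees and L = D - A. Computing det(xI - L) by cofactor expansion (or equivalently via sum-over-permutations) gives x^8 - 56x^7 + 1344x^6 - 17920x^5 + 143360x^4 - 688128x^3 + 1835008x^2 - 2097152x. The constant term is 0 because L is singular (the all-ones vector lies in its kernel). The largest eigenvalue, 8, is at most the vertex count 8.

x^8 - 56x^7 + 1344x^6 - 17920x^5 + 143360x^4 - 688128x^3 + 1835008x^2 - 2097152x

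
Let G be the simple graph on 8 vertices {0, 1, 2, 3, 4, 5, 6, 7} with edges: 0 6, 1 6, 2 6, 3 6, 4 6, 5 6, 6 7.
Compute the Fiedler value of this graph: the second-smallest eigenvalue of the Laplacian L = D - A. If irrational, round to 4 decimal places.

1

Reading degrees in the order [0, 1, 2, 3, 4, 5, 6, 7] gives [1, 1, 1, 1, 1, 1, 7, 1]; set D = diag(1, 1, 1, 1, 1, 1, 7, 1) and form L = D - A. The smallest Laplacian eigenvalue is always 0. The next one, lambda_2 = 1, measures how hard the graph is to disconnect: larger values mean better connectivity. The eigenvalues sum to 14, which equals trace(L) = 2|E|.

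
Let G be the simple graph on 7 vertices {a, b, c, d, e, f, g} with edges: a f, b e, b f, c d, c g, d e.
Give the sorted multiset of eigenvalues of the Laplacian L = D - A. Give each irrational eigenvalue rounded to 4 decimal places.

Each diagonal entry of L is the vertex degree and each off-diagonal entry is -1 where an edge is present, 0 otherwise; in the order [a, b, c, d, e, f, g] the diagonal is [1, 2, 2, 2, 2, 2, 1]. Diagonalising L (or applying a numerical eigensolver to the 7x7 matrix) gives the spectrum above.

[0, 0.1981, 0.7530, 1.5550, 2.4450, 3.2470, 3.8019]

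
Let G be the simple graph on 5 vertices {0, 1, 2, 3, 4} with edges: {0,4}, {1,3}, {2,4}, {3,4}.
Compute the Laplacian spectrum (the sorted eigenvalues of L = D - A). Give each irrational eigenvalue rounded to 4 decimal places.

[0, 0.5188, 1, 2.3111, 4.1701]

Each diagonal entry of L is the vertex degree and each off-diagonal entry is -1 where an edge is present, 0 otherwise; in the order [0, 1, 2, 3, 4] the diagonal is [1, 1, 1, 2, 3]. Since every row of L sums to 0, the all-ones vector is in the kernel and 0 is an eigenvalue. The largest eigenvalue, 4.1701, is at most the vertex count 5.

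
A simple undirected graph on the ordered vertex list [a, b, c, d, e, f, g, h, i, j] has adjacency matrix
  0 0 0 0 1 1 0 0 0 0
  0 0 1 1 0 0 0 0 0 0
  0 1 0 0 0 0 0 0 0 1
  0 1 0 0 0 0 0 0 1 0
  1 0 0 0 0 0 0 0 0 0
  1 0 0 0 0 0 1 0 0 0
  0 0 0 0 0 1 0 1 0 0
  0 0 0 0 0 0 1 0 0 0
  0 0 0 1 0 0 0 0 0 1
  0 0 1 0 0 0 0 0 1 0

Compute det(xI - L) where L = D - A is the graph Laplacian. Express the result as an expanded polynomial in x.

x^10 - 18x^9 + 136x^8 - 560x^7 + 1365x^6 - 2000x^5 + 1700x^4 - 750x^3 + 125x^2

With the vertex order [a, b, c, d, e, f, g, h, i, j], the degrees are [2, 2, 2, 2, 1, 2, 2, 1, 2, 2], giving D = diag(2, 2, 2, 2, 1, 2, 2, 1, 2, 2) and L = D - A. L has integer entries, so p(x) = det(xI - L) has integer coefficients. Expanding the determinant yields x^10 - 18x^9 + 136x^8 - 560x^7 + 1365x^6 - 2000x^5 + 1700x^4 - 750x^3 + 125x^2. Since p(0) = det(-L) = 0, x divides p(x). There are 2 zeros in the spectrum, matching the 2 components.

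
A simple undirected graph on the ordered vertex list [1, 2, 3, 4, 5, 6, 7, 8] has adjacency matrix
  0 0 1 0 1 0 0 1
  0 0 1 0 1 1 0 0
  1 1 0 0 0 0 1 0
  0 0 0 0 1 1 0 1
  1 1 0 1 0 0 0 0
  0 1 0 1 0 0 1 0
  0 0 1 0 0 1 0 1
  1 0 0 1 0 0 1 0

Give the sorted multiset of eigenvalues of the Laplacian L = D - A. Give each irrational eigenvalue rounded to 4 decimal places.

Each diagonal entry of L is the vertex degree and each off-diagonal entry is -1 where an edge is present, 0 otherwise; in the order [1, 2, 3, 4, 5, 6, 7, 8] the diagonal is [3, 3, 3, 3, 3, 3, 3, 3]. The multiplicity of 0 as a Laplacian eigenvalue equals the number of connected components.

[0, 2, 2, 2, 4, 4, 4, 6]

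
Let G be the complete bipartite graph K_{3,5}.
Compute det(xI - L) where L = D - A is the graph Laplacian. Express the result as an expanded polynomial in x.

x^8 - 30x^7 + 375x^6 - 2540x^5 + 10095x^4 - 23598x^3 + 30105x^2 - 16200x

The graph has 8 vertices and degree multiset [5, 5, 5, 3, 3, 3, 3, 3]; D is the diagonal matrix of degrees and L = D - A. The eigenvalues of L are [0, 3, 3, 3, 3, 5, 5, 8]; the characteristic polynomial is the product of (x - lambda_i), which multiplies out to x^8 - 30x^7 + 375x^6 - 2540x^5 + 10095x^4 - 23598x^3 + 30105x^2 - 16200x. The constant term is 0 because L is singular (the all-ones vector lies in its kernel). The eigenvalues sum to 30, which equals trace(L) = 2|E|.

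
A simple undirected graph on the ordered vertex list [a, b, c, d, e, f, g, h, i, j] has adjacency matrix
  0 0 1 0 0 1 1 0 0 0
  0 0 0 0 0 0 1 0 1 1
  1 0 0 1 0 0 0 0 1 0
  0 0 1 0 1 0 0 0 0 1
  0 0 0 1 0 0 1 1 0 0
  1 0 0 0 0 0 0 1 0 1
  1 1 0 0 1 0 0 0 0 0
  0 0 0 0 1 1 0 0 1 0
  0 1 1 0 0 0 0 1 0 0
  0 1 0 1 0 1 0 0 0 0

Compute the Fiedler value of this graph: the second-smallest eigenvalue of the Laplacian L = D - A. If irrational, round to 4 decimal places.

2

With the vertex order [a, b, c, d, e, f, g, h, i, j], the degrees are [3, 3, 3, 3, 3, 3, 3, 3, 3, 3], giving D = diag(3, 3, 3, 3, 3, 3, 3, 3, 3, 3) and L = D - A. The sorted Laplacian eigenvalues are [0, 2, 2, 2, 2, 2, 5, 5, 5, 5]; the algebraic connectivity is the second entry, 2. The eigenvalues sum to 30, which equals trace(L) = 2|E|.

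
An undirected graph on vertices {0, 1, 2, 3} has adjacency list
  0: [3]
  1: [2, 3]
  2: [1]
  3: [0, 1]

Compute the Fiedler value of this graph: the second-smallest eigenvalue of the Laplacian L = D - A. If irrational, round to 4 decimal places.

0.5858

Reading degrees in the order [0, 1, 2, 3] gives [1, 2, 1, 2]; set D = diag(1, 2, 1, 2) and form L = D - A. The sorted Laplacian eigenvalues are [0, 0.5858, 2, 3.4142]; the algebraic connectivity is the second entry, 0.5858.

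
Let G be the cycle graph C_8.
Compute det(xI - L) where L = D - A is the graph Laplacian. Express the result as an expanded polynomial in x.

x^8 - 16x^7 + 104x^6 - 352x^5 + 660x^4 - 672x^3 + 336x^2 - 64x

The graph has 8 vertices and degree multiset [2, 2, 2, 2, 2, 2, 2, 2]; D is the diagonal matrix of degrees and L = D - A. Computing det(xI - L) by cofactor expansion (or equivalently via sum-over-permutations) gives x^8 - 16x^7 + 104x^6 - 352x^5 + 660x^4 - 672x^3 + 336x^2 - 64x. Since p(0) = det(-L) = 0, x divides p(x). The eigenvalues sum to 16, which equals trace(L) = 2|E|.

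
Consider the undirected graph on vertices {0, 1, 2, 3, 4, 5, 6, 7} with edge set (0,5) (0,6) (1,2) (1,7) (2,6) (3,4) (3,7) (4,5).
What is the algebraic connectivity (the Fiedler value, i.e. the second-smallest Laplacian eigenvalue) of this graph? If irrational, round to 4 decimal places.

0.5858

Each diagonal entry of L is the vertex degree and each off-diagonal entry is -1 where an edge is present, 0 otherwise; in the order [0, 1, 2, 3, 4, 5, 6, 7] the diagonal is [2, 2, 2, 2, 2, 2, 2, 2]. The smallest Laplacian eigenvalue is always 0. The next one, lambda_2 = 0.5858, measures how hard the graph is to disconnect: larger values mean better connectivity. The eigenvalues sum to 16, which equals trace(L) = 2|E|. By the matrix-tree theorem the graph has (1/8) * product of the nonzero eigenvalues = 8 spanning trees.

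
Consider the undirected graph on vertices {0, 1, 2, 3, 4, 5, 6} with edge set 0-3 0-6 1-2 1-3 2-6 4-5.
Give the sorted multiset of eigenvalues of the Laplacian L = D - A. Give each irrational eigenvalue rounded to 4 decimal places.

[0, 0, 1.3820, 1.3820, 2, 3.6180, 3.6180]

Each diagonal entry of L is the vertex degree and each off-diagonal entry is -1 where an edge is present, 0 otherwise; in the order [0, 1, 2, 3, 4, 5, 6] the diagonal is [2, 2, 2, 2, 1, 1, 2]. Since every row of L sums to 0, the all-ones vector is in the kernel and 0 is an eigenvalue. The 2 zero eigenvalues correspond to the 2 connected components. The largest eigenvalue, 3.6180, is at most the vertex count 7.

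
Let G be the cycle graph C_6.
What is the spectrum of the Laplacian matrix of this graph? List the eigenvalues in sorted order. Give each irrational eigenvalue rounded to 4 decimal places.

The graph has 6 vertices and degree multiset [2, 2, 2, 2, 2, 2]; D is the diagonal matrix of degrees and L = D - A. L is symmetric positive semidefinite, so every eigenvalue is real and nonnegative.

[0, 1, 1, 3, 3, 4]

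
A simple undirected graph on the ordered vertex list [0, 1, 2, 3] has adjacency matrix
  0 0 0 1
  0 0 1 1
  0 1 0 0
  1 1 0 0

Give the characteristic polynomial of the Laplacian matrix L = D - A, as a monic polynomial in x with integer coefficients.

x^4 - 6x^3 + 10x^2 - 4x

With the vertex order [0, 1, 2, 3], the degrees are [1, 2, 1, 2], giving D = diag(1, 2, 1, 2) and L = D - A. L has integer entries, so p(x) = det(xI - L) has integer coefficients. Expanding the determinant yields x^4 - 6x^3 + 10x^2 - 4x. The constant term is 0 because L is singular (the all-ones vector lies in its kernel). The largest eigenvalue, 3.4142, is at most the vertex count 4.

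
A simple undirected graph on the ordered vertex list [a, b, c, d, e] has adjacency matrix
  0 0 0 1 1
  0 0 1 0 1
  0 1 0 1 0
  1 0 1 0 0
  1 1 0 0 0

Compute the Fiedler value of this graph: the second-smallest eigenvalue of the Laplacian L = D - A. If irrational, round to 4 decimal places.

With the vertex order [a, b, c, d, e], the degrees are [2, 2, 2, 2, 2], giving D = diag(2, 2, 2, 2, 2) and L = D - A. Computing the eigenvalues of L and sorting gives [0, 1.3820, 1.3820, 3.6180, 3.6180]. The Fiedler value lambda_2 = 1.3820 is strictly positive, so the graph is connected. The eigenvalues sum to 10, which equals trace(L) = 2|E|.

1.3820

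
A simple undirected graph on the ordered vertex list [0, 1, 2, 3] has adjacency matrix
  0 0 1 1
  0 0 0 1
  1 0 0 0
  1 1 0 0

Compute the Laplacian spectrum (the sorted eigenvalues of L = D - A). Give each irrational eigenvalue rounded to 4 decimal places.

[0, 0.5858, 2, 3.4142]

With the vertex order [0, 1, 2, 3], the degrees are [2, 1, 1, 2], giving D = diag(2, 1, 1, 2) and L = D - A. Since every row of L sums to 0, the all-ones vector is in the kernel and 0 is an eigenvalue. The single zero eigenvalue shows the graph is connected. By the matrix-tree theorem the graph has (1/4) * product of the nonzero eigenvalues = 1 spanning tree. The eigenvalues sum to 6, which equals trace(L) = 2|E|.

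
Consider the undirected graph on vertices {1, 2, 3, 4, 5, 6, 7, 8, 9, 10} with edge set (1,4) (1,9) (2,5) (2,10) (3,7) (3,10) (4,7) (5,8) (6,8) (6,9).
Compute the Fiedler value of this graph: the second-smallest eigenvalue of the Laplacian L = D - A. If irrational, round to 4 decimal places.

0.3820

Each diagonal entry of L is the vertex degree and each off-diagonal entry is -1 where an edge is present, 0 otherwise; in the order [1, 2, 3, 4, 5, 6, 7, 8, 9, 10] the diagonal is [2, 2, 2, 2, 2, 2, 2, 2, 2, 2]. The smallest Laplacian eigenvalue is always 0. The next one, lambda_2 = 0.3820, measures how hard the graph is to disconnect: larger values mean better connectivity. The eigenvalues sum to 20, which equals trace(L) = 2|E|. There is one zero in the spectrum, matching the 1 component.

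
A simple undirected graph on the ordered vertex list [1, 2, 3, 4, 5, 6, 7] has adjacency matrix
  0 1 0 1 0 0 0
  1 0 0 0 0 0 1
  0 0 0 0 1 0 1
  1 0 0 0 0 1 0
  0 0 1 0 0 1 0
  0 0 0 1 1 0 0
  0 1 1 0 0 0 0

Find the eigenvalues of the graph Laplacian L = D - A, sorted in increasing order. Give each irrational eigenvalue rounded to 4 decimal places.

Reading degrees in the order [1, 2, 3, 4, 5, 6, 7] gives [2, 2, 2, 2, 2, 2, 2]; set D = diag(2, 2, 2, 2, 2, 2, 2) and form L = D - A. Since every row of L sums to 0, the all-ones vector is in the kernel and 0 is an eigenvalue. The single zero eigenvalue shows the graph is connected. There is one zero in the spectrum, matching the 1 component.

[0, 0.7530, 0.7530, 2.4450, 2.4450, 3.8019, 3.8019]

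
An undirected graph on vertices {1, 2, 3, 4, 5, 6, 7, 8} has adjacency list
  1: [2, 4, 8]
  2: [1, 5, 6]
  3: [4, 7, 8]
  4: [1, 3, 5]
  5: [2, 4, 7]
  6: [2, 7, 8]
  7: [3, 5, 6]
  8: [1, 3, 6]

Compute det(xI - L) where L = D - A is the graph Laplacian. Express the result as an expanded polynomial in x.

With the vertex order [1, 2, 3, 4, 5, 6, 7, 8], the degrees are [3, 3, 3, 3, 3, 3, 3, 3], giving D = diag(3, 3, 3, 3, 3, 3, 3, 3) and L = D - A. Computing det(xI - L) by cofactor expansion (or equivalently via sum-over-permutations) gives x^8 - 24x^7 + 240x^6 - 1296x^5 + 4080x^4 - 7488x^3 + 7424x^2 - 3072x. The coefficient of x^7 equals -trace(L) = -24, matching the sum of degrees. There is one zero in the spectrum, matching the 1 component. By the matrix-tree theorem the graph has (1/8) * product of the nonzero eigenvalues = 384 spanning trees.

x^8 - 24x^7 + 240x^6 - 1296x^5 + 4080x^4 - 7488x^3 + 7424x^2 - 3072x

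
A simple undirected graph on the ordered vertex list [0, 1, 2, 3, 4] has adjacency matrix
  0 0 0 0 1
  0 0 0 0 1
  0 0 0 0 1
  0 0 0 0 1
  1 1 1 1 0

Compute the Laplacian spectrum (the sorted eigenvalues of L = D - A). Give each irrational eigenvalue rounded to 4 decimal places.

[0, 1, 1, 1, 5]

Each diagonal entry of L is the vertex degree and each off-diagonal entry is -1 where an edge is present, 0 otherwise; in the order [0, 1, 2, 3, 4] the diagonal is [1, 1, 1, 1, 4]. Diagonalising L (or applying a numerical eigensolver to the 5x5 matrix) gives the spectrum above. The single zero eigenvalue shows the graph is connected.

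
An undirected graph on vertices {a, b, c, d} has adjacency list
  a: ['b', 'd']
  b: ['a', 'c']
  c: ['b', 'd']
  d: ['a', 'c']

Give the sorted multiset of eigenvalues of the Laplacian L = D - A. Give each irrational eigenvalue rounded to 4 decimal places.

[0, 2, 2, 4]

Reading degrees in the order [a, b, c, d] gives [2, 2, 2, 2]; set D = diag(2, 2, 2, 2) and form L = D - A. Since every row of L sums to 0, the all-ones vector is in the kernel and 0 is an eigenvalue. The eigenvalues sum to 8, which equals trace(L) = 2|E|.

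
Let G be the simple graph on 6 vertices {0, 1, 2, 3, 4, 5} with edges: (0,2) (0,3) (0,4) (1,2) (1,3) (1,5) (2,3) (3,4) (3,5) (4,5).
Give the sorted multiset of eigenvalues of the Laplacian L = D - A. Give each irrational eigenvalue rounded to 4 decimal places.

With the vertex order [0, 1, 2, 3, 4, 5], the degrees are [3, 3, 3, 5, 3, 3], giving D = diag(3, 3, 3, 5, 3, 3) and L = D - A. L is symmetric positive semidefinite, so every eigenvalue is real and nonnegative. By the matrix-tree theorem the graph has (1/6) * product of the nonzero eigenvalues = 121 spanning trees.

[0, 2.3820, 2.3820, 4.6180, 4.6180, 6]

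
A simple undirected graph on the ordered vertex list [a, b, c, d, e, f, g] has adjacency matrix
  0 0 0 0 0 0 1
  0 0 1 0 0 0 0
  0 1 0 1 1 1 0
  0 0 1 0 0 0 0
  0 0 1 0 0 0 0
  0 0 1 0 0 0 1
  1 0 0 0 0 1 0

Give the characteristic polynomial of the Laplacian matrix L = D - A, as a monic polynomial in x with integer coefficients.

x^7 - 12x^6 + 52x^5 - 104x^4 + 102x^3 - 46x^2 + 7x

Reading degrees in the order [a, b, c, d, e, f, g] gives [1, 1, 4, 1, 1, 2, 2]; set D = diag(1, 1, 4, 1, 1, 2, 2) and form L = D - A. Computing det(xI - L) by cofactor expansion (or equivalently via sum-over-permutations) gives x^7 - 12x^6 + 52x^5 - 104x^4 + 102x^3 - 46x^2 + 7x. Since p(0) = det(-L) = 0, x divides p(x). By the matrix-tree theorem the graph has (1/7) * product of the nonzero eigenvalues = 1 spanning tree.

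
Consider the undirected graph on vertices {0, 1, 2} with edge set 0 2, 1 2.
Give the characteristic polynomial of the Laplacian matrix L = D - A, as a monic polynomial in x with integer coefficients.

x^3 - 4x^2 + 3x

Reading degrees in the order [0, 1, 2] gives [1, 1, 2]; set D = diag(1, 1, 2) and form L = D - A. Computing det(xI - L) by cofactor expansion (or equivalently via sum-over-permutations) gives x^3 - 4x^2 + 3x. The coefficient of x^2 equals -trace(L) = -4, matching the sum of degrees.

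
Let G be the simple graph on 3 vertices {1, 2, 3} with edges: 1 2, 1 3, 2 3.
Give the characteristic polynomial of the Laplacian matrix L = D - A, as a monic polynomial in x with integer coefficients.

x^3 - 6x^2 + 9x

With the vertex order [1, 2, 3], the degrees are [2, 2, 2], giving D = diag(2, 2, 2) and L = D - A. The eigenvalues of L are [0, 3, 3]; the characteristic polynomial is the product of (x - lambda_i), which multiplies out to x^3 - 6x^2 + 9x. The coefficient of x^2 equals -trace(L) = -6, matching the sum of degrees.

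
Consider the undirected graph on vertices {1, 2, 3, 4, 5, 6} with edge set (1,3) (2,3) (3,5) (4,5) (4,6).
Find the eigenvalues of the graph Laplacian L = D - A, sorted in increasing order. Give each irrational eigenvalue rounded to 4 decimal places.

[0, 0.3249, 1, 1.4608, 3, 4.2143]

With the vertex order [1, 2, 3, 4, 5, 6], the degrees are [1, 1, 3, 2, 2, 1], giving D = diag(1, 1, 3, 2, 2, 1) and L = D - A. Since every row of L sums to 0, the all-ones vector is in the kernel and 0 is an eigenvalue. By the matrix-tree theorem the graph has (1/6) * product of the nonzero eigenvalues = 1 spanning tree.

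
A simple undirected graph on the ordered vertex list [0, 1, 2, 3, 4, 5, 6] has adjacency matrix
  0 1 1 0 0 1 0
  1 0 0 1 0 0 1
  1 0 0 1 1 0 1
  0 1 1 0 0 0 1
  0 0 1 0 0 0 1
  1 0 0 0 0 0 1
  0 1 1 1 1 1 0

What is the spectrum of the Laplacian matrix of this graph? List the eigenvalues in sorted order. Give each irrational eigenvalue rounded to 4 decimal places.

Reading degrees in the order [0, 1, 2, 3, 4, 5, 6] gives [3, 3, 4, 3, 2, 2, 5]; set D = diag(3, 3, 4, 3, 2, 2, 5) and form L = D - A. Since every row of L sums to 0, the all-ones vector is in the kernel and 0 is an eigenvalue. There is one zero in the spectrum, matching the 1 component.

[0, 1.5580, 2, 3.1335, 3.6828, 5.2595, 6.3662]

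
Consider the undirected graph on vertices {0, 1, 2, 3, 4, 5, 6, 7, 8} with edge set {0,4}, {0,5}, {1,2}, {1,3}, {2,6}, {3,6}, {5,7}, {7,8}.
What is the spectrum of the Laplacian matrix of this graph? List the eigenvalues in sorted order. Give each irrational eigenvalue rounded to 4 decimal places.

[0, 0, 0.3820, 1.3820, 2, 2, 2.6180, 3.6180, 4]

Reading degrees in the order [0, 1, 2, 3, 4, 5, 6, 7, 8] gives [2, 2, 2, 2, 1, 2, 2, 2, 1]; set D = diag(2, 2, 2, 2, 1, 2, 2, 2, 1) and form L = D - A. The multiplicity of 0 as a Laplacian eigenvalue equals the number of connected components. The 2 zero eigenvalues correspond to the 2 connected components. The eigenvalues sum to 16, which equals trace(L) = 2|E|.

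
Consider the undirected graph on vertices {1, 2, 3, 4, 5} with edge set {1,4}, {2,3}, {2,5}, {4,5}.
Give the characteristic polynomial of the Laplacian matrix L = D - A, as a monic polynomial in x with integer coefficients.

x^5 - 8x^4 + 21x^3 - 20x^2 + 5x

Reading degrees in the order [1, 2, 3, 4, 5] gives [1, 2, 1, 2, 2]; set D = diag(1, 2, 1, 2, 2) and form L = D - A. L has integer entries, so p(x) = det(xI - L) has integer coefficients. Expanding the determinant yields x^5 - 8x^4 + 21x^3 - 20x^2 + 5x. Since p(0) = det(-L) = 0, x divides p(x). There is one zero in the spectrum, matching the 1 component.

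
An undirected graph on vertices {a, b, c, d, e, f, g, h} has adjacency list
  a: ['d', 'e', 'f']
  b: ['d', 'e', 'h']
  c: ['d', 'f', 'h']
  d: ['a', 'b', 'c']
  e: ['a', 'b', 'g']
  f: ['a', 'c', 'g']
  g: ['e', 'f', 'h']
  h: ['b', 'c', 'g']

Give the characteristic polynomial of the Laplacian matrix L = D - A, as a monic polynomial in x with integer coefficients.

With the vertex order [a, b, c, d, e, f, g, h], the degrees are [3, 3, 3, 3, 3, 3, 3, 3], giving D = diag(3, 3, 3, 3, 3, 3, 3, 3) and L = D - A. Computing det(xI - L) by cofactor expansion (or equivalently via sum-over-permutations) gives x^8 - 24x^7 + 240x^6 - 1296x^5 + 4080x^4 - 7488x^3 + 7424x^2 - 3072x. Since p(0) = det(-L) = 0, x divides p(x). By the matrix-tree theorem the graph has (1/8) * product of the nonzero eigenvalues = 384 spanning trees.

x^8 - 24x^7 + 240x^6 - 1296x^5 + 4080x^4 - 7488x^3 + 7424x^2 - 3072x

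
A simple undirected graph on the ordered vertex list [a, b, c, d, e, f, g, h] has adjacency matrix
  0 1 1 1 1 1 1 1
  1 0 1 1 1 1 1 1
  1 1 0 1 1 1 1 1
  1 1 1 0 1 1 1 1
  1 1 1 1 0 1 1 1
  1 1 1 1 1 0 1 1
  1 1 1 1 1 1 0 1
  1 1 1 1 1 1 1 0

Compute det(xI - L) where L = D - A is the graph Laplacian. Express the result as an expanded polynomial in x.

Each diagonal entry of L is the vertex degree and each off-diagonal entry is -1 where an edge is present, 0 otherwise; in the order [a, b, c, d, e, f, g, h] the diagonal is [7, 7, 7, 7, 7, 7, 7, 7]. The eigenvalues of L are [0, 8, 8, 8, 8, 8, 8, 8]; the characteristic polynomial is the product of (x - lambda_i), which multiplies out to x^8 - 56x^7 + 1344x^6 - 17920x^5 + 143360x^4 - 688128x^3 + 1835008x^2 - 2097152x. The coefficient of x^7 equals -trace(L) = -56, matching the sum of degrees. There is one zero in the spectrum, matching the 1 component.

x^8 - 56x^7 + 1344x^6 - 17920x^5 + 143360x^4 - 688128x^3 + 1835008x^2 - 2097152x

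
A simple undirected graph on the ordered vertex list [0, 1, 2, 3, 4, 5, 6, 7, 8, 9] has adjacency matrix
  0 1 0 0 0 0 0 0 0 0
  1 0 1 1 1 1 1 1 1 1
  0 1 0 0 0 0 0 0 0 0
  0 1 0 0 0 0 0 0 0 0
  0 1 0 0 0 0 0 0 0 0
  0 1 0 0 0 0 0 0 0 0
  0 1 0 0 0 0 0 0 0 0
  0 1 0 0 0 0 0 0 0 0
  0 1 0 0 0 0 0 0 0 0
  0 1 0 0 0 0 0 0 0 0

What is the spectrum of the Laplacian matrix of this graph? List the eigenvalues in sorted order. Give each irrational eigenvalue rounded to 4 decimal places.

[0, 1, 1, 1, 1, 1, 1, 1, 1, 10]

Reading degrees in the order [0, 1, 2, 3, 4, 5, 6, 7, 8, 9] gives [1, 9, 1, 1, 1, 1, 1, 1, 1, 1]; set D = diag(1, 9, 1, 1, 1, 1, 1, 1, 1, 1) and form L = D - A. Since every row of L sums to 0, the all-ones vector is in the kernel and 0 is an eigenvalue. By the matrix-tree theorem the graph has (1/10) * product of the nonzero eigenvalues = 1 spanning tree.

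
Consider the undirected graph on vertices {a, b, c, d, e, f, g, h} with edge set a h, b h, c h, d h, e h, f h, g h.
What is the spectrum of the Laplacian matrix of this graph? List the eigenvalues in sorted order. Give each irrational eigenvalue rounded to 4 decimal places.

[0, 1, 1, 1, 1, 1, 1, 8]

Each diagonal entry of L is the vertex degree and each off-diagonal entry is -1 where an edge is present, 0 otherwise; in the order [a, b, c, d, e, f, g, h] the diagonal is [1, 1, 1, 1, 1, 1, 1, 7]. Diagonalising L (or applying a numerical eigensolver to the 8x8 matrix) gives the spectrum above. There is one zero in the spectrum, matching the 1 component. By the matrix-tree theorem the graph has (1/8) * product of the nonzero eigenvalues = 1 spanning tree.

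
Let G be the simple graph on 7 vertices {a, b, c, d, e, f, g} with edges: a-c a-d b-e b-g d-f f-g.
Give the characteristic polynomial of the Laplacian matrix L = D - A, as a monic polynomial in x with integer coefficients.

With the vertex order [a, b, c, d, e, f, g], the degrees are [2, 2, 1, 2, 1, 2, 2], giving D = diag(2, 2, 1, 2, 1, 2, 2) and L = D - A. Computing det(xI - L) by cofactor expansion (or equivalently via sum-over-permutations) gives x^7 - 12x^6 + 55x^5 - 120x^4 + 126x^3 - 56x^2 + 7x. Since p(0) = det(-L) = 0, x divides p(x). The eigenvalues sum to 12, which equals trace(L) = 2|E|.

x^7 - 12x^6 + 55x^5 - 120x^4 + 126x^3 - 56x^2 + 7x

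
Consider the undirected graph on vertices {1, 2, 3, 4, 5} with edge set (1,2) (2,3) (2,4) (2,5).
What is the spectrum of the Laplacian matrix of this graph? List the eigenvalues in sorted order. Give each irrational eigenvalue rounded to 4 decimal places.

[0, 1, 1, 1, 5]

Each diagonal entry of L is the vertex degree and each off-diagonal entry is -1 where an edge is present, 0 otherwise; in the order [1, 2, 3, 4, 5] the diagonal is [1, 4, 1, 1, 1]. Diagonalising L (or applying a numerical eigensolver to the 5x5 matrix) gives the spectrum above. By the matrix-tree theorem the graph has (1/5) * product of the nonzero eigenvalues = 1 spanning tree.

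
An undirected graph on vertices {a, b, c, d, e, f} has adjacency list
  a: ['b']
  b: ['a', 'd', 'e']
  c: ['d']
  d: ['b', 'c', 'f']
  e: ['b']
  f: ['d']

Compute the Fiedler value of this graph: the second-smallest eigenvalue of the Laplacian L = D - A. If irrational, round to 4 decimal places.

0.4384

With the vertex order [a, b, c, d, e, f], the degrees are [1, 3, 1, 3, 1, 1], giving D = diag(1, 3, 1, 3, 1, 1) and L = D - A. Computing the eigenvalues of L and sorting gives [0, 0.4384, 1, 1, 3, 4.5616]. The Fiedler value lambda_2 = 0.4384 is strictly positive, so the graph is connected.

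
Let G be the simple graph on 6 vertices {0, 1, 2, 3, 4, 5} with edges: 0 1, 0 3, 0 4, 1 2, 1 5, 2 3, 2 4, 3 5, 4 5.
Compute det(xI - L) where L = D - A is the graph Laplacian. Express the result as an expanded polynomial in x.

Reading degrees in the order [0, 1, 2, 3, 4, 5] gives [3, 3, 3, 3, 3, 3]; set D = diag(3, 3, 3, 3, 3, 3) and form L = D - A. The eigenvalues of L are [0, 3, 3, 3, 3, 6]; the characteristic polynomial is the product of (x - lambda_i), which multiplies out to x^6 - 18x^5 + 126x^4 - 432x^3 + 729x^2 - 486x. Since p(0) = det(-L) = 0, x divides p(x).

x^6 - 18x^5 + 126x^4 - 432x^3 + 729x^2 - 486x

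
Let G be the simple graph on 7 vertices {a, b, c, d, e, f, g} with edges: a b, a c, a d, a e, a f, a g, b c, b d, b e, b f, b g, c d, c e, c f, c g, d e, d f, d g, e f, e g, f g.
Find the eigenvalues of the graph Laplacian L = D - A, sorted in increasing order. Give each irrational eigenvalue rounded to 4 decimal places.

[0, 7, 7, 7, 7, 7, 7]

With the vertex order [a, b, c, d, e, f, g], the degrees are [6, 6, 6, 6, 6, 6, 6], giving D = diag(6, 6, 6, 6, 6, 6, 6) and L = D - A. Diagonalising L (or applying a numerical eigensolver to the 7x7 matrix) gives the spectrum above. The single zero eigenvalue shows the graph is connected. The largest eigenvalue, 7, is at most the vertex count 7.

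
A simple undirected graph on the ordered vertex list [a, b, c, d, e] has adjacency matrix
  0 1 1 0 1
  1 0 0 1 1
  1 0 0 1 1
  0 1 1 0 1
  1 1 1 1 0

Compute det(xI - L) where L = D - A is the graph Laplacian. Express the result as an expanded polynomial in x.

Each diagonal entry of L is the vertex degree and each off-diagonal entry is -1 where an edge is present, 0 otherwise; in the order [a, b, c, d, e] the diagonal is [3, 3, 3, 3, 4]. The eigenvalues of L are [0, 3, 3, 5, 5]; the characteristic polynomial is the product of (x - lambda_i), which multiplies out to x^5 - 16x^4 + 94x^3 - 240x^2 + 225x. The coefficient of x^4 equals -trace(L) = -16, matching the sum of degrees. The largest eigenvalue, 5, is at most the vertex count 5. By the matrix-tree theorem the graph has (1/5) * product of the nonzero eigenvalues = 45 spanning trees.

x^5 - 16x^4 + 94x^3 - 240x^2 + 225x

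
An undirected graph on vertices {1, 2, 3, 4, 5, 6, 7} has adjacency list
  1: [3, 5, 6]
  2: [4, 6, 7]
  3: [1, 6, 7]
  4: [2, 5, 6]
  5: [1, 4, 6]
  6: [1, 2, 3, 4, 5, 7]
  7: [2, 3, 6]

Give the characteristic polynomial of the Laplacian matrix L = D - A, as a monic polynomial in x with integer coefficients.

Reading degrees in the order [1, 2, 3, 4, 5, 6, 7] gives [3, 3, 3, 3, 3, 6, 3]; set D = diag(3, 3, 3, 3, 3, 6, 3) and form L = D - A. L has integer entries, so p(x) = det(xI - L) has integer coefficients. Expanding the determinant yields x^7 - 24x^6 + 231x^5 - 1140x^4 + 3036x^3 - 4128x^2 + 2240x. Since p(0) = det(-L) = 0, x divides p(x). The largest eigenvalue, 7, is at most the vertex count 7.

x^7 - 24x^6 + 231x^5 - 1140x^4 + 3036x^3 - 4128x^2 + 2240x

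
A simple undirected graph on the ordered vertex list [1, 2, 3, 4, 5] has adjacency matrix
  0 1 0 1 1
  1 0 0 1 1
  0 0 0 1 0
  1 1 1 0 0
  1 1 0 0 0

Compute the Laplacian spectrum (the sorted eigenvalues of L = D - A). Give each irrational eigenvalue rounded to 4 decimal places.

[0, 0.8299, 2.6889, 4, 4.4812]

Reading degrees in the order [1, 2, 3, 4, 5] gives [3, 3, 1, 3, 2]; set D = diag(3, 3, 1, 3, 2) and form L = D - A. Since every row of L sums to 0, the all-ones vector is in the kernel and 0 is an eigenvalue. The single zero eigenvalue shows the graph is connected. By the matrix-tree theorem the graph has (1/5) * product of the nonzero eigenvalues = 8 spanning trees.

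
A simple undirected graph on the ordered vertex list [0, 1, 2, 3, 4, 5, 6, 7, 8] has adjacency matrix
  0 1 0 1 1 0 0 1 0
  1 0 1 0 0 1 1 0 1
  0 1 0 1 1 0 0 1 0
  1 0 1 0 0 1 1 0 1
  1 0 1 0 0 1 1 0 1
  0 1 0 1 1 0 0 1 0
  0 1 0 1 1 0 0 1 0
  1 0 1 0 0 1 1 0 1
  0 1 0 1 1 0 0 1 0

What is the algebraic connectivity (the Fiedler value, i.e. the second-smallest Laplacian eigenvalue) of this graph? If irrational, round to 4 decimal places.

4

Each diagonal entry of L is the vertex degree and each off-diagonal entry is -1 where an edge is present, 0 otherwise; in the order [0, 1, 2, 3, 4, 5, 6, 7, 8] the diagonal is [4, 5, 4, 5, 5, 4, 4, 5, 4]. The smallest Laplacian eigenvalue is always 0. The next one, lambda_2 = 4, measures how hard the graph is to disconnect: larger values mean better connectivity. By the matrix-tree theorem the graph has (1/9) * product of the nonzero eigenvalues = 32000 spanning trees. There is one zero in the spectrum, matching the 1 component.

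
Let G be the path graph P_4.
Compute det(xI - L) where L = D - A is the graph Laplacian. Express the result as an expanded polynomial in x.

The graph has 4 vertices and degree multiset [2, 2, 1, 1]; D is the diagonal matrix of degrees and L = D - A. L has integer entries, so p(x) = det(xI - L) has integer coefficients. Expanding the determinant yields x^4 - 6x^3 + 10x^2 - 4x. Since p(0) = det(-L) = 0, x divides p(x).

x^4 - 6x^3 + 10x^2 - 4x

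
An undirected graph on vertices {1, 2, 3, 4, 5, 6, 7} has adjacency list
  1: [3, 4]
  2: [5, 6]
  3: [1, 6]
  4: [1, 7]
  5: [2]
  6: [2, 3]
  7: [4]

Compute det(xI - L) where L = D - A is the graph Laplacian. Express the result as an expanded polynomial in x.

x^7 - 12x^6 + 55x^5 - 120x^4 + 126x^3 - 56x^2 + 7x

Reading degrees in the order [1, 2, 3, 4, 5, 6, 7] gives [2, 2, 2, 2, 1, 2, 1]; set D = diag(2, 2, 2, 2, 1, 2, 1) and form L = D - A. Computing det(xI - L) by cofactor expansion (or equivalently via sum-over-permutations) gives x^7 - 12x^6 + 55x^5 - 120x^4 + 126x^3 - 56x^2 + 7x. Since p(0) = det(-L) = 0, x divides p(x). By the matrix-tree theorem the graph has (1/7) * product of the nonzero eigenvalues = 1 spanning tree.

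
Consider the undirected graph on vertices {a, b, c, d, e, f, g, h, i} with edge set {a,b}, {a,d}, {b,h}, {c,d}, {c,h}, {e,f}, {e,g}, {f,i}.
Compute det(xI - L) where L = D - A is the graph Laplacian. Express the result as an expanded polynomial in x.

x^9 - 16x^8 + 105x^7 - 364x^6 + 715x^5 - 790x^4 + 450x^3 - 100x^2

Each diagonal entry of L is the vertex degree and each off-diagonal entry is -1 where an edge is present, 0 otherwise; in the order [a, b, c, d, e, f, g, h, i] the diagonal is [2, 2, 2, 2, 2, 2, 1, 2, 1]. Computing det(xI - L) by cofactor expansion (or equivalently via sum-over-permutations) gives x^9 - 16x^8 + 105x^7 - 364x^6 + 715x^5 - 790x^4 + 450x^3 - 100x^2. The coefficient of x^8 equals -trace(L) = -16, matching the sum of degrees. The eigenvalues sum to 16, which equals trace(L) = 2|E|. There are 2 zeros in the spectrum, matching the 2 components.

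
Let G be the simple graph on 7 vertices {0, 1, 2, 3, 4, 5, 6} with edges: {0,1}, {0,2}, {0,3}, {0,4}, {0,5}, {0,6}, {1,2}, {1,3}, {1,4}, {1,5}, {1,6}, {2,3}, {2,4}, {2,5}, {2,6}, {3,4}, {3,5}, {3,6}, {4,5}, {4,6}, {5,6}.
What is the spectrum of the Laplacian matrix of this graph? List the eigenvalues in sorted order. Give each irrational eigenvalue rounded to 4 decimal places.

[0, 7, 7, 7, 7, 7, 7]

With the vertex order [0, 1, 2, 3, 4, 5, 6], the degrees are [6, 6, 6, 6, 6, 6, 6], giving D = diag(6, 6, 6, 6, 6, 6, 6) and L = D - A. Diagonalising L (or applying a numerical eigensolver to the 7x7 matrix) gives the spectrum above. The single zero eigenvalue shows the graph is connected. The largest eigenvalue, 7, is at most the vertex count 7. The eigenvalues sum to 42, which equals trace(L) = 2|E|.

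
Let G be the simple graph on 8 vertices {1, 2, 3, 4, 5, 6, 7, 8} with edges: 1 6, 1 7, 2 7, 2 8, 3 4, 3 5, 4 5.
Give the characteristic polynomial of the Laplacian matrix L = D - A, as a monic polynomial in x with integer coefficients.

x^8 - 14x^7 + 78x^6 - 218x^5 + 314x^4 - 210x^3 + 45x^2

With the vertex order [1, 2, 3, 4, 5, 6, 7, 8], the degrees are [2, 2, 2, 2, 2, 1, 2, 1], giving D = diag(2, 2, 2, 2, 2, 1, 2, 1) and L = D - A. L has integer entries, so p(x) = det(xI - L) has integer coefficients. Expanding the determinant yields x^8 - 14x^7 + 78x^6 - 218x^5 + 314x^4 - 210x^3 + 45x^2. The constant term is 0 because L is singular (the all-ones vector lies in its kernel). The largest eigenvalue, 3.6180, is at most the vertex count 8.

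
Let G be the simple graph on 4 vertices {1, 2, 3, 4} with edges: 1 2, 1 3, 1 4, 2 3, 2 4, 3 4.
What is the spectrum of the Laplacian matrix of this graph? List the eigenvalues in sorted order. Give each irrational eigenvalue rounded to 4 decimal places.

Reading degrees in the order [1, 2, 3, 4] gives [3, 3, 3, 3]; set D = diag(3, 3, 3, 3) and form L = D - A. Diagonalising L (or applying a numerical eigensolver to the 4x4 matrix) gives the spectrum above. By the matrix-tree theorem the graph has (1/4) * product of the nonzero eigenvalues = 16 spanning trees. There is one zero in the spectrum, matching the 1 component.

[0, 4, 4, 4]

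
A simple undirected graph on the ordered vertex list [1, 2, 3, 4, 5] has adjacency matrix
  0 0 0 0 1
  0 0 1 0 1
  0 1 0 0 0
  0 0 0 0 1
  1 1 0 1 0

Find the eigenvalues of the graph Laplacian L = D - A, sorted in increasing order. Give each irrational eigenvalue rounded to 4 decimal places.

Reading degrees in the order [1, 2, 3, 4, 5] gives [1, 2, 1, 1, 3]; set D = diag(1, 2, 1, 1, 3) and form L = D - A. Since every row of L sums to 0, the all-ones vector is in the kernel and 0 is an eigenvalue. The single zero eigenvalue shows the graph is connected. There is one zero in the spectrum, matching the 1 component. By the matrix-tree theorem the graph has (1/5) * product of the nonzero eigenvalues = 1 spanning tree.

[0, 0.5188, 1, 2.3111, 4.1701]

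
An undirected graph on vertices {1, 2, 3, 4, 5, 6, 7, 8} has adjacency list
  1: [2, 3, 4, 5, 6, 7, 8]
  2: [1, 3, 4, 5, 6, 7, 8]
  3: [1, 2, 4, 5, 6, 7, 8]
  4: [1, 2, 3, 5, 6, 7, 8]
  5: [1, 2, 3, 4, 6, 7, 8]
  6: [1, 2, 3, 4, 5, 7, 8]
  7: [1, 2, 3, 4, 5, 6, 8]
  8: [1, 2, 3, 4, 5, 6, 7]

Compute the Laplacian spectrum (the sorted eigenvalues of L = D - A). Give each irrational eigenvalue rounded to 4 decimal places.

[0, 8, 8, 8, 8, 8, 8, 8]

Reading degrees in the order [1, 2, 3, 4, 5, 6, 7, 8] gives [7, 7, 7, 7, 7, 7, 7, 7]; set D = diag(7, 7, 7, 7, 7, 7, 7, 7) and form L = D - A. L is symmetric positive semidefinite, so every eigenvalue is real and nonnegative. The single zero eigenvalue shows the graph is connected. There is one zero in the spectrum, matching the 1 component. The largest eigenvalue, 8, is at most the vertex count 8.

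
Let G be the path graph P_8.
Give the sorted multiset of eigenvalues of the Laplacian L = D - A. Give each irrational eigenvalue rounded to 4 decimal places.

The graph has 8 vertices and degree multiset [2, 2, 2, 2, 2, 2, 1, 1]; D is the diagonal matrix of degrees and L = D - A. The multiplicity of 0 as a Laplacian eigenvalue equals the number of connected components. The largest eigenvalue, 3.8478, is at most the vertex count 8.

[0, 0.1522, 0.5858, 1.2346, 2, 2.7654, 3.4142, 3.8478]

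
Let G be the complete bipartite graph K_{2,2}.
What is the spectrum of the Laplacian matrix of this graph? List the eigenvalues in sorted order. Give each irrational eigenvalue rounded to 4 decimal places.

The graph has 4 vertices and degree multiset [2, 2, 2, 2]; D is the diagonal matrix of degrees and L = D - A. L is symmetric positive semidefinite, so every eigenvalue is real and nonnegative. By the matrix-tree theorem the graph has (1/4) * product of the nonzero eigenvalues = 4 spanning trees. The largest eigenvalue, 4, is at most the vertex count 4.

[0, 2, 2, 4]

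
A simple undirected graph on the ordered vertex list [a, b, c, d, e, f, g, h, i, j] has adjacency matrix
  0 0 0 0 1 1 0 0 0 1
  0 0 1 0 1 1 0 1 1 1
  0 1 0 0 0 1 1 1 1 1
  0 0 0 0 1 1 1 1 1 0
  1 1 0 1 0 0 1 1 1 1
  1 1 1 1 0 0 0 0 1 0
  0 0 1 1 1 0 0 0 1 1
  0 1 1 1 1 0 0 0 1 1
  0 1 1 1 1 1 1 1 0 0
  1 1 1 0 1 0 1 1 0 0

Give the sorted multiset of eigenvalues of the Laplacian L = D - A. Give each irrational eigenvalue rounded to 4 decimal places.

[0, 2.7946, 4.4186, 4.5184, 5.3523, 6.7724, 7.0854, 8, 8.3846, 8.6737]

With the vertex order [a, b, c, d, e, f, g, h, i, j], the degrees are [3, 6, 6, 5, 7, 5, 5, 6, 7, 6], giving D = diag(3, 6, 6, 5, 7, 5, 5, 6, 7, 6) and L = D - A. Diagonalising L (or applying a numerical eigensolver to the 10x10 matrix) gives the spectrum above. The single zero eigenvalue shows the graph is connected.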